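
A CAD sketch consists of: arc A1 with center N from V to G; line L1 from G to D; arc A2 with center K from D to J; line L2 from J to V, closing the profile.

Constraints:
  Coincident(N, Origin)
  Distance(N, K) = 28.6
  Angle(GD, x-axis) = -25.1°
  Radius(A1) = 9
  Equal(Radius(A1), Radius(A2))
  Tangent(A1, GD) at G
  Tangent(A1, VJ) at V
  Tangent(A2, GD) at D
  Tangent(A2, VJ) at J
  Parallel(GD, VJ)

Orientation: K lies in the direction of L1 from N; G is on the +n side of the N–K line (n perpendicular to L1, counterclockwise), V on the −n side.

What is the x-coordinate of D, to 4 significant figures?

29.72

Tangency of A1 to both parallel lines with radius 9.0 puts G and V at N ± 9.0·n: G = (3.818, 8.150), V = (-3.818, -8.150). Equal radii place D and J the same way about K: D = K + 9.0·n = (29.72, -3.982), J = K − 9.0·n = (22.08, -20.28). So D.x = 29.72.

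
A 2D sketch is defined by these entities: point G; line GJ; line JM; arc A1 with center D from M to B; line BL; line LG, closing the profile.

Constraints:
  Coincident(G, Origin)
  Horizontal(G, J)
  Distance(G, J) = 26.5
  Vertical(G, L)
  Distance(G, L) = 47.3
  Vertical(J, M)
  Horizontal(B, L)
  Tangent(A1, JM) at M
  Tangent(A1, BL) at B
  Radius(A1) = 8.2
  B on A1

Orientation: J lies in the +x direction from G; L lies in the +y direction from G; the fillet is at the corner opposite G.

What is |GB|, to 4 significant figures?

50.72

G is at the origin; G and J share the same y with |GJ| = 26.5 and J on the +x side, so J = (26.50, 0.000). G and L share the same x with |GL| = 47.3 and L on the +y side, so L = (0.000, 47.30). The virtual corner opposite G is at (26.50, 47.30). The tangent condition forces DM to be normal to JM and the tangent condition forces DB to be normal to BL, with radius 8.2, so the center D sits 8.2 in from both sides at D = (18.30, 39.10). That places the tangent points at M = (26.50, 39.10) on JM and B = (18.30, 47.30) on BL. Then |GB| = |B − G| = 50.72.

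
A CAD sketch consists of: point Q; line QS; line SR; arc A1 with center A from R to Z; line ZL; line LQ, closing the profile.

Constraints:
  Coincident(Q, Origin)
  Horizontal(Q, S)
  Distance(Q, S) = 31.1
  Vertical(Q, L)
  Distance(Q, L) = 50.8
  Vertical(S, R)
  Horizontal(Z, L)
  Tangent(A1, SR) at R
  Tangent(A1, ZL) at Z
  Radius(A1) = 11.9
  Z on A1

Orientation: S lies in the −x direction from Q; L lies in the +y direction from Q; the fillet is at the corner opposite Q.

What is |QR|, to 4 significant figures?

49.80

Q is at the origin; QS is horizontal with |QS| = 31.1 and S on the −x side, so S = (-31.10, 0.000). Q and L share the same x with |QL| = 50.8 and L on the +y side, so L = (0.000, 50.80). The virtual corner opposite Q is at (-31.10, 50.80). A1 meets SR tangentially, so AR is at right angles to SR and A1 meets ZL tangentially, so AZ is at right angles to ZL, with radius 11.9, so the center A sits 11.9 in from both sides at A = (-19.20, 38.90). That places the tangent points at R = (-31.10, 38.90) on SR and Z = (-19.20, 50.80) on ZL. Then |QR| = |R − Q| = 49.80.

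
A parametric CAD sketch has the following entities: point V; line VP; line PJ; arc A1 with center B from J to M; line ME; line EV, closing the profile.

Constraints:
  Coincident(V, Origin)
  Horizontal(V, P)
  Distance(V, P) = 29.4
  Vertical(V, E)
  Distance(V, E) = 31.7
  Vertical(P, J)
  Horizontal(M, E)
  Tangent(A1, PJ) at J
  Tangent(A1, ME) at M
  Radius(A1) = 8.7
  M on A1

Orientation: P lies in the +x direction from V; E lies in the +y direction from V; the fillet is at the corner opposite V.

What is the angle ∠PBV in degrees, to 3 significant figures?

62.7°

VE is vertical with |VE| = 31.7 and E on the +y side, so E = (0.00, 31.7). The virtual corner opposite V is at (29.4, 31.7). Tangency of A1 to PJ means the radius BJ is perpendicular to PJ and tangency of A1 to ME means the radius BM is perpendicular to ME, with radius 8.7, so the center B sits 8.7 in from both sides at B = (20.7, 23.0). Then cos ∠PBV = BP·BV / (|BP||BV|), giving 62.7°.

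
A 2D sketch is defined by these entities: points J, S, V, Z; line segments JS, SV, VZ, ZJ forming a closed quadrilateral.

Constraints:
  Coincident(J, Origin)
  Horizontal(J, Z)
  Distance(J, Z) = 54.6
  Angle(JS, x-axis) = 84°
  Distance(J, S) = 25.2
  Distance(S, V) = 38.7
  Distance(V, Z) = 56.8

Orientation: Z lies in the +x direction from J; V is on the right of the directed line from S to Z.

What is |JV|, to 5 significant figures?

13.517

Checks: |SV| = 38.70 ✓; |VZ| = 56.80 ✓.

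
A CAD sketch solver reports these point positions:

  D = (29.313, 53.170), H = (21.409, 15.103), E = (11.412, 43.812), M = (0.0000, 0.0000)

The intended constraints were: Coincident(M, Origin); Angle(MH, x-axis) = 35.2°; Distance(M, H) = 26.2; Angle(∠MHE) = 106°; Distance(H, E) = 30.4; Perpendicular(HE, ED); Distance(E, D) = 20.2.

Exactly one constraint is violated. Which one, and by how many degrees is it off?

Perpendicular(HE, ED) — off by 8.40°.

M = (0.00, 0.00) ✓; MH at 35.20° ✓; |MH| = 26.20 ✓; ∠MHE = 106.0° ✓; |HE| = 30.40 ✓; ∠(HE, ED) = 81.60° ✗; |ED| = 20.20 ✓.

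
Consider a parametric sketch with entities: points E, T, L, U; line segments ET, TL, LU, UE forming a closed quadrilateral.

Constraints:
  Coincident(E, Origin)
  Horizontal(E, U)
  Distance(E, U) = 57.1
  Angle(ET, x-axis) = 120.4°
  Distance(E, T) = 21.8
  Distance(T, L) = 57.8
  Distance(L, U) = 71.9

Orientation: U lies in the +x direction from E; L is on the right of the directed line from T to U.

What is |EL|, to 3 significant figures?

38.7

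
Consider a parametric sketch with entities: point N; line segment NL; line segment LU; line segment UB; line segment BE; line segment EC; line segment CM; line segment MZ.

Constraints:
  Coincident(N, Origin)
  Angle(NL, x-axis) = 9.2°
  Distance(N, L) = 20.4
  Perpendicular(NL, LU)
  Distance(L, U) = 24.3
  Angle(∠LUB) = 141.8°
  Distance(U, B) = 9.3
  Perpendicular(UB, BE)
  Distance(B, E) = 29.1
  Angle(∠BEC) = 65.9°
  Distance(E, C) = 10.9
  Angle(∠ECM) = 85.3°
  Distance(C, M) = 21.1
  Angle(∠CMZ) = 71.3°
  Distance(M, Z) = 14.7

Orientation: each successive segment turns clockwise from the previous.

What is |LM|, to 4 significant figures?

29.95

N is at the origin; NL runs at 9.2° with length 20.4, so L = (20.14, 3.262). NL is perpendicular to LU, so LU runs at -80.80°; with |LU| = 24.3, U = (24.02, -20.73). ∠LUB = 141.8° gives UB at -119.0° from the x-axis; with |UB| = 9.3, B = (19.51, -28.86). The perpendicularity gives BE at right angles to UB, so BE runs at 151.0°; with |BE| = 29.1, E = (-5.937, -14.75). ∠BEC = 65.9° gives EC at 36.90° from the x-axis; with |EC| = 10.9, C = (2.779, -8.207). ∠ECM = 85.3° gives CM at -57.80° from the x-axis; with |CM| = 21.1, M = (14.02, -26.06). Then |LM| = |M − L| = 29.95.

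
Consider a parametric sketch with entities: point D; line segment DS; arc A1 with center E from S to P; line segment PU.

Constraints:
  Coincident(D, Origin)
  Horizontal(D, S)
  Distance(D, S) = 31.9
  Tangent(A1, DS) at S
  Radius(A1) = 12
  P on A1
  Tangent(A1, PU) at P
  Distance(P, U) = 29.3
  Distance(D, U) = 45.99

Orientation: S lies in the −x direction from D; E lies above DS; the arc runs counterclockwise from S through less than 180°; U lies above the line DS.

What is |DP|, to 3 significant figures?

23.3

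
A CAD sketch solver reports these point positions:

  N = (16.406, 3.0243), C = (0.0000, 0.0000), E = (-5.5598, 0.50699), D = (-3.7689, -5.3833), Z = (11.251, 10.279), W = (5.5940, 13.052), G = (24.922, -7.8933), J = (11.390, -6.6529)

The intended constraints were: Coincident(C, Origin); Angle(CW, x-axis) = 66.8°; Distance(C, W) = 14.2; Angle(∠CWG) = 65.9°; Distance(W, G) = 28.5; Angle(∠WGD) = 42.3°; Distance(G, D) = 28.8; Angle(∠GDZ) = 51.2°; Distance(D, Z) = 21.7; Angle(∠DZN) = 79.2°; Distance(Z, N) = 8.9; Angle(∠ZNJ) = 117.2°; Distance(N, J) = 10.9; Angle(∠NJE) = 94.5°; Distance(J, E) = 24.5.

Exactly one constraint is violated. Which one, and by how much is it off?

Distance(J, E) = 24.5 — off by 6.10.

C = (0.00, 0.00) ✓; CW at 66.80° ✓; |CW| = 14.20 ✓; ∠CWG = 65.90° ✓; |WG| = 28.50 ✓; ∠WGD = 42.30° ✓; |GD| = 28.80 ✓; ∠GDZ = 51.20° ✓; |DZ| = 21.70 ✓; ∠DZN = 79.20° ✓; |ZN| = 8.900 ✓; ∠ZNJ = 117.2° ✓; |NJ| = 10.90 ✓; ∠NJE = 94.50° ✓; |JE| = 18.40 ✗.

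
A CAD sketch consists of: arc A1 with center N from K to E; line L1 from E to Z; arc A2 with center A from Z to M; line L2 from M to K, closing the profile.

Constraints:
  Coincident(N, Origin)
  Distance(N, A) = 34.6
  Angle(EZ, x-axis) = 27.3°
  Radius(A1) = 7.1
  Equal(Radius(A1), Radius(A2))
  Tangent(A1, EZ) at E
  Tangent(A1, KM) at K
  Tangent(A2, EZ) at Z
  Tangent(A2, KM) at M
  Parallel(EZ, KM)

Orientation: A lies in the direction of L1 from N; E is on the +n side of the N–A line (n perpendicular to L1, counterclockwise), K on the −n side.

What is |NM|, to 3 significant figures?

35.3

The slot axis is L1's direction at 27.3°, so u = (cos 27.3°, sin 27.3°) = (0.889, 0.459) and n = (−sin 27.3°, cos 27.3°) = (-0.459, 0.889). N is at the origin and A lies 34.6 along u from N, so A = 34.6·u = (30.7, 15.9). Tangency of A1 to both parallel lines with radius 7.1 puts E and K at N ± 7.1·n: E = (-3.26, 6.31), K = (3.26, -6.31). Equal radii place Z and M the same way about A: Z = A + 7.1·n = (27.5, 22.2), M = A − 7.1·n = (34.0, 9.56). Then |NM| = |M − N| = 35.3.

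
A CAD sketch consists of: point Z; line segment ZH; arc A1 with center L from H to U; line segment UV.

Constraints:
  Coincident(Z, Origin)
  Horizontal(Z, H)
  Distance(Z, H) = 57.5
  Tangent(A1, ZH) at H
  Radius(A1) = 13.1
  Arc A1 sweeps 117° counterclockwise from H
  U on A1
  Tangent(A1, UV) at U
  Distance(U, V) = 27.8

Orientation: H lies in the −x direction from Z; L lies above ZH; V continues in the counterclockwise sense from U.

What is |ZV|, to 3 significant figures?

73.0

Z is at the origin; ZH is horizontal with |ZH| = 57.5 and H on the −x side, so H = (-57.5, 0.00). A1 meets ZH tangentially, so LH is at right angles to ZH, so L = H + (0, 13.1) = (-57.5, 13.1). On A1, H sits at bearing -90° from L; a 117° counterclockwise sweep puts U at bearing 27°, so U = L + 13.1·(cos 27°, sin 27°) = (-45.8, 19.0). Since A1 is tangent to UV there, LU ⟂ UV, so UV runs along (−sin 27°, cos 27°); with |UV| = 27.8, V = (-58.4, 43.8). Then |ZV| = |V − Z| = 73.0.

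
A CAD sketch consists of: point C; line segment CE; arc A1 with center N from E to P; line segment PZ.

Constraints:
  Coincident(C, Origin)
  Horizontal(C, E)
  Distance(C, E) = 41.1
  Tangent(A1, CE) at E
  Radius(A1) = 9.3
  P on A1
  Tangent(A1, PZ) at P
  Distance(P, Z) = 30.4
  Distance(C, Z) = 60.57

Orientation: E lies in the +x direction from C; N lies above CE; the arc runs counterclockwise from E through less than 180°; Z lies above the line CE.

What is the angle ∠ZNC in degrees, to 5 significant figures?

109.23°

Checks: |NP| = 9.300 ✓; ∠(NP, PZ) = 90.00° ✓; |PZ| = 30.40 ✓; |CZ| = 60.57 ✓.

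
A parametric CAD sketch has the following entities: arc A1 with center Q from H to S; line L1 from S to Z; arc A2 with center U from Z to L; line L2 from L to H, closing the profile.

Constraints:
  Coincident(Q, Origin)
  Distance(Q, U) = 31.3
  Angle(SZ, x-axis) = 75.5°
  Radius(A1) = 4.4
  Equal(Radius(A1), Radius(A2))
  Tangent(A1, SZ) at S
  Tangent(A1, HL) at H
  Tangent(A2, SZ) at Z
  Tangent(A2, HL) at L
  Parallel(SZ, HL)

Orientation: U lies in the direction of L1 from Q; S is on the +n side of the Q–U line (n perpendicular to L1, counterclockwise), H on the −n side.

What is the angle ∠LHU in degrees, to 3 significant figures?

8.00°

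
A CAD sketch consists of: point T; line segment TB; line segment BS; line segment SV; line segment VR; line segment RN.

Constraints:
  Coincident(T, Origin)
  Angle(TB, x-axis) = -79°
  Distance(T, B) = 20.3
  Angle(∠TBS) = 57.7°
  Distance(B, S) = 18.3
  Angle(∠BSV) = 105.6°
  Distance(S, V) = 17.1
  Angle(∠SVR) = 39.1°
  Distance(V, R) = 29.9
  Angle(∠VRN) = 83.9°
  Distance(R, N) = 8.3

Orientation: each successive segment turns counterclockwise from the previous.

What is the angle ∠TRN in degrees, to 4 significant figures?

104.1°

T is at the origin; TB runs at -79.0° with length 20.3, so B = (3.873, -19.93). ∠TBS = 57.7° gives BS at 43.30° from the x-axis; with |BS| = 18.3, S = (17.19, -7.377). ∠BSV = 105.6° gives SV at 117.7° from the x-axis; with |SV| = 17.1, V = (9.243, 7.764). ∠SVR = 39.1° gives VR at -101.4° from the x-axis; with |VR| = 29.9, R = (3.333, -21.55). ∠VRN = 83.9° gives RN at -5.300° from the x-axis; with |RN| = 8.3, N = (11.60, -22.31). Then cos ∠TRN = RT·RN / (|RT||RN|), giving 104.1°.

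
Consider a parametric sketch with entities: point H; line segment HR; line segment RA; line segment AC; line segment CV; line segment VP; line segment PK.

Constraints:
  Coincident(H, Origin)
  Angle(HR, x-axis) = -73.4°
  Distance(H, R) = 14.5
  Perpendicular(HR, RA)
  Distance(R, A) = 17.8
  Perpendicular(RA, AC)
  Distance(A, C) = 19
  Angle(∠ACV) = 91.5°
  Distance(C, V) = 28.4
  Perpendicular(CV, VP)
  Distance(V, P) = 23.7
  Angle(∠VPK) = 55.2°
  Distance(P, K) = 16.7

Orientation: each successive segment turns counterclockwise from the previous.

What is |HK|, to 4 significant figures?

9.678

CV ⟂ VP, so VP runs at -74.90°; with |VP| = 23.7, P = (-5.473, -20.88). ∠VPK = 55.2° gives PK at 49.90° from the x-axis; with |PK| = 16.7, K = (5.284, -8.108). Then |HK| = |K − H| = 9.678.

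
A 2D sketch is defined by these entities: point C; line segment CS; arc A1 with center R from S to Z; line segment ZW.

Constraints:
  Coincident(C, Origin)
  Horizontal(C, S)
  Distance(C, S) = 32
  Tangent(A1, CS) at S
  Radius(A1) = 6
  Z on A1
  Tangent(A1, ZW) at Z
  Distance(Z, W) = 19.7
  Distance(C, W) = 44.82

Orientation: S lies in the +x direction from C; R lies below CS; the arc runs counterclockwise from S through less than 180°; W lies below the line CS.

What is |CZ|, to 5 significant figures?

28.224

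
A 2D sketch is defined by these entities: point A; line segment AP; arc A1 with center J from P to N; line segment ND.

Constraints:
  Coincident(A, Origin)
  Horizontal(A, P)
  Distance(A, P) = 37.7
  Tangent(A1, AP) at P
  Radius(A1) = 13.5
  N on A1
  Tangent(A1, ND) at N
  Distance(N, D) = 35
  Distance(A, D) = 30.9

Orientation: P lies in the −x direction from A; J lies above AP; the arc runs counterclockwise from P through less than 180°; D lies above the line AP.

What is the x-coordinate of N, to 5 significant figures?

-27.635

A is at the origin; AP is horizontal with |AP| = 37.7 and P on the −x side, so P = (-37.700, 0.0000). Tangency of A1 to AP means the radius JP is perpendicular to AP, so J = P + (0, 13.5) = (-37.700, 13.500). Since JN ⟂ ND (tangency), |JD| = √(13.5² + 35.0²) = 37.513 regardless of where N sits on A1. So D lies on both circle(A, 30.9) and circle(J, 37.513); the above-AP intersection is D = (-4.3097, 30.598). N is the foot of the tangent from D: N = (-27.635, 4.5032).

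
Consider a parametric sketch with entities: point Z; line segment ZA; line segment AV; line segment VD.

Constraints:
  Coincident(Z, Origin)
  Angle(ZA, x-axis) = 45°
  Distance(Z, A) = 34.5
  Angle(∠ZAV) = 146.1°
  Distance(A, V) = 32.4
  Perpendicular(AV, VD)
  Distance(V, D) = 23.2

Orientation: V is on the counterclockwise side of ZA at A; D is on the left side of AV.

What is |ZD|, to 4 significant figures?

61.16

Z is at the origin; ZA runs at 45.0° with length 34.5, so A = 34.5·(cos 45.0°, sin 45.0°) = (24.40, 24.40). ∠ZAV = 146.1°, so AV runs at 45.0° + (180° − 146.1°) = 78.90° from the x-axis; with |AV| = 32.4, V = A + 32.4·(cos 78.90°, sin 78.90°) = (30.63, 56.19). The perpendicularity gives VD at right angles to AV; with |VD| = 23.2 on the left of AV, D = V + 23.2·(-0.9813, 0.1925) = (7.867, 60.66). Then |ZD| = |D − Z| = 61.16.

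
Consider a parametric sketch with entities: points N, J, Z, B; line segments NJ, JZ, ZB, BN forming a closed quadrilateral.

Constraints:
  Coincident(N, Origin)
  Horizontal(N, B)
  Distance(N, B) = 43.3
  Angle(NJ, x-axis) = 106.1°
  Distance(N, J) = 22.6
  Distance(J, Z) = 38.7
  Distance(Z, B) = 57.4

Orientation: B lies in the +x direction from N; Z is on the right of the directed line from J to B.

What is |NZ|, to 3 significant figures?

20.3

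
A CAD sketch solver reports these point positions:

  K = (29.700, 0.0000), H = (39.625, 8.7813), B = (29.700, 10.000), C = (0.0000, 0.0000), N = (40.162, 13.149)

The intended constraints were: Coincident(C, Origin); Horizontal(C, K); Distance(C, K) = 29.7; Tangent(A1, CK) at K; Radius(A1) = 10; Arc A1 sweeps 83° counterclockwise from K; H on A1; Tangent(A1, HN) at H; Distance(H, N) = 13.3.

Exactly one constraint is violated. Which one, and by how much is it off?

Distance(H, N) = 13.3 — off by 8.90.

C = (0.00, 0.00) ✓; C.y = 0.00, K.y = 0.00 ✓; |CK| = 29.70 ✓; ∠(BK, KC) = 90.00° ✓; |BK| = 10.00 ✓; bearing(B→H) − bearing(B→K) = 83.00° ✓; |BH| = 10.00 ✓; ∠(BH, HN) = 90.01° ✓; |HN| = 4.401 ✗.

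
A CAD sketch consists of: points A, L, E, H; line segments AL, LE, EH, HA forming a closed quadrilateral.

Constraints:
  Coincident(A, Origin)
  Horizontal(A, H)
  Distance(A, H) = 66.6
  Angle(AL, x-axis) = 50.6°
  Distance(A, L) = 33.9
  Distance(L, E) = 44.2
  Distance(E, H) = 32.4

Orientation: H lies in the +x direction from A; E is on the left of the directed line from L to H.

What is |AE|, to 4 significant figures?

72.87

Checks: |LE| = 44.20 ✓; |EH| = 32.40 ✓.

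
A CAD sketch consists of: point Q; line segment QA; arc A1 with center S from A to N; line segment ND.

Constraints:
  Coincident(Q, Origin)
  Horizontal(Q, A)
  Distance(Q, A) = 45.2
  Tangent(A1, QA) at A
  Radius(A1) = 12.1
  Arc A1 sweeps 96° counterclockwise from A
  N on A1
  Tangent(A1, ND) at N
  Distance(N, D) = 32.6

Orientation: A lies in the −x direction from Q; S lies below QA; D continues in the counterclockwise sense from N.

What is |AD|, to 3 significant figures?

46.6

Q is at the origin; Q and A share the same y with |QA| = 45.2 and A on the −x side, so A = (-45.2, 0.00). A1 meets QA tangentially, so SA is at right angles to QA, so S = A + (0, -12.1) = (-45.2, -12.1). On A1, A sits at bearing 90° from S; a 96° counterclockwise sweep puts N at bearing 186°, so N = S + 12.1·(cos 186°, sin 186°) = (-57.2, -13.4). Since A1 is tangent to ND there, SN ⟂ ND, so ND runs along (−sin 186°, cos 186°); with |ND| = 32.6, D = (-53.8, -45.8). Then |AD| = |D − A| = 46.6.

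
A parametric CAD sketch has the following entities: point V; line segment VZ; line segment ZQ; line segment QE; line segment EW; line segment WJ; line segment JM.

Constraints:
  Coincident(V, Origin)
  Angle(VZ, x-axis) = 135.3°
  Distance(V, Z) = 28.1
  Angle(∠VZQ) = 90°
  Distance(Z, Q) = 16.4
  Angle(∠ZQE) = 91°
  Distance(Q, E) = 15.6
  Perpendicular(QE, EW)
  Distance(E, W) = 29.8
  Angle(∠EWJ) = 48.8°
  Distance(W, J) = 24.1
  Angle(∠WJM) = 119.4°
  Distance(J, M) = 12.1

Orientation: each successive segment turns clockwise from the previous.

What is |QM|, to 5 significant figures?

2.0821

V is at the origin; VZ runs at 135.3° with length 28.1, so Z = (-19.973, 19.765). ∠VZQ = 90.0° gives ZQ at 45.300° from the x-axis; with |ZQ| = 16.4, Q = (-8.4378, 31.423). ∠ZQE = 91.0° gives QE at -43.700° from the x-axis; with |QE| = 15.6, E = (2.8405, 20.645). The perpendicularity gives EW at right angles to QE, so EW runs at -133.70°; with |EW| = 29.8, W = (-17.748, -0.89968). ∠EWJ = 48.8° gives WJ at 95.100° from the x-axis; with |WJ| = 24.1, J = (-19.890, 23.105). ∠WJM = 119.4° gives JM at 34.500° from the x-axis; with |JM| = 12.1, M = (-9.9182, 29.958). Then |QM| = |M − Q| = 2.0821.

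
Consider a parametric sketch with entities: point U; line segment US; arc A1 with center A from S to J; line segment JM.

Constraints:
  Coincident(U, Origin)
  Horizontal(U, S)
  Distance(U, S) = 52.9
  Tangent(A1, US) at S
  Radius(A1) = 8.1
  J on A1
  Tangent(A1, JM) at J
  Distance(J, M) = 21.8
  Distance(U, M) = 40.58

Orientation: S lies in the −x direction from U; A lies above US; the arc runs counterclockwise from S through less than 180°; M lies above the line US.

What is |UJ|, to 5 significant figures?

46.272

U is at the origin; US is horizontal with |US| = 52.9 and S on the −x side, so S = (-52.900, 0.0000). Tangency of A1 to US means the radius AS is perpendicular to US, so A = S + (0, 8.1) = (-52.900, 8.1000). Since AJ ⟂ JM (tangency), |AM| = √(8.1² + 21.8²) = 23.256 regardless of where J sits on A1. So M lies on both circle(U, 40.58) and circle(A, 23.256); the above-US intersection is M = (-34.171, 21.887). J is the foot of the tangent from M: J = (-46.127, 3.6579).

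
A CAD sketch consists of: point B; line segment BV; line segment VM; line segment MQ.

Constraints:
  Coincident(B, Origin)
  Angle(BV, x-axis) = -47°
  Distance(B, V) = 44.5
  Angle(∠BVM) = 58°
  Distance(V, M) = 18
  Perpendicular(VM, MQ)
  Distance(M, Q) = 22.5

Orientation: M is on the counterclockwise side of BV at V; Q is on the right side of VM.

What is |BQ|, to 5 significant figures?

60.496

∠BVM = 58.0°, so VM runs at -47.0° + (180° − 58.0°) = 75.000° from the x-axis; with |VM| = 18.0, M = V + 18.0·(cos 75.000°, sin 75.000°) = (35.008, -15.159). VM ⟂ MQ; with |MQ| = 22.5 on the right of VM, Q = M + 22.5·(0.96593, -0.25882) = (56.741, -20.982). Then |BQ| = |Q − B| = 60.496.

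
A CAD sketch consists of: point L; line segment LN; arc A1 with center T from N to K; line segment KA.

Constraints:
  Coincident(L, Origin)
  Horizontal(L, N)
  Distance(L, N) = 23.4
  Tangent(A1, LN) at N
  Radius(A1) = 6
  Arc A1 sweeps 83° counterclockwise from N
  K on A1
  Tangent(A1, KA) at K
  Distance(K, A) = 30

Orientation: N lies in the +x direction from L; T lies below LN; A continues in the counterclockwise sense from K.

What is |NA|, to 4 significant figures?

36.34

On A1, N sits at bearing 90° from T; an 83° counterclockwise sweep puts K at bearing 173°, so K = T + 6.0·(cos 173°, sin 173°) = (17.44, -5.269). Tangency of A1 to KA means the radius TK is perpendicular to KA, so KA runs along (−sin 173°, cos 173°); with |KA| = 30.0, A = (13.79, -35.05). Then |NA| = |A − N| = 36.34.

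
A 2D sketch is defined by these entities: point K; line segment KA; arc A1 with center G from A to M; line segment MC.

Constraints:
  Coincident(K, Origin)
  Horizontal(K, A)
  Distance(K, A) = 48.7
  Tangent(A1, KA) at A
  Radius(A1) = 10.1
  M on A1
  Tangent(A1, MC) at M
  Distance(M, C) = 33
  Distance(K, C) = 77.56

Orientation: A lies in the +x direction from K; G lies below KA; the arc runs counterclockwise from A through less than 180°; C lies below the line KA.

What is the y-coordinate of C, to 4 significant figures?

-39.52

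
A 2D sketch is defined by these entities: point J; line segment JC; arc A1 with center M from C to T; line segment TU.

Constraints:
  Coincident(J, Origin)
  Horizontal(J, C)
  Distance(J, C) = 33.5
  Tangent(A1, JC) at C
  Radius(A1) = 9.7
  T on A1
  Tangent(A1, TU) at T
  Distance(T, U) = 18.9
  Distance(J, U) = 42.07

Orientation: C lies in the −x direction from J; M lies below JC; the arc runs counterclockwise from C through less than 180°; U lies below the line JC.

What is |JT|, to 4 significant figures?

43.96

J is at the origin; J and C share the same y with |JC| = 33.5 and C on the −x side, so C = (-33.50, 0.000). A1 meets JC tangentially, so MC is at right angles to JC, so M = C + (0, -9.7) = (-33.50, -9.700). Since MT ⟂ TU (tangency), |MU| = √(9.7² + 18.9²) = 21.24 regardless of where T sits on A1. So U lies on both circle(J, 42.07) and circle(M, 21.24); the below-JC intersection is U = (-29.01, -30.46). T is the foot of the tangent from U: T = (-41.00, -15.85).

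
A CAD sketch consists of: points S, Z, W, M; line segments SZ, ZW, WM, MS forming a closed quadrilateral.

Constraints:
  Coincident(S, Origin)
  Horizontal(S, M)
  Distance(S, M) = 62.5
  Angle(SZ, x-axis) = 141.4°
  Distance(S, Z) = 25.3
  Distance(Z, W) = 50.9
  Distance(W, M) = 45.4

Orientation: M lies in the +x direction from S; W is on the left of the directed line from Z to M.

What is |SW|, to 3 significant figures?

42.1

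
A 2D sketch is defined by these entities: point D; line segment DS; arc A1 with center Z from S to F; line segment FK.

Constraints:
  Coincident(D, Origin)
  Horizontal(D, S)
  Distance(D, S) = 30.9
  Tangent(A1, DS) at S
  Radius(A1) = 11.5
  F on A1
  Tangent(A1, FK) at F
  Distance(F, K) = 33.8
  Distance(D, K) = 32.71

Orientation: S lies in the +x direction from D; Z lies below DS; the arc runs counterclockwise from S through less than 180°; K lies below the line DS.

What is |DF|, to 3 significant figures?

22.0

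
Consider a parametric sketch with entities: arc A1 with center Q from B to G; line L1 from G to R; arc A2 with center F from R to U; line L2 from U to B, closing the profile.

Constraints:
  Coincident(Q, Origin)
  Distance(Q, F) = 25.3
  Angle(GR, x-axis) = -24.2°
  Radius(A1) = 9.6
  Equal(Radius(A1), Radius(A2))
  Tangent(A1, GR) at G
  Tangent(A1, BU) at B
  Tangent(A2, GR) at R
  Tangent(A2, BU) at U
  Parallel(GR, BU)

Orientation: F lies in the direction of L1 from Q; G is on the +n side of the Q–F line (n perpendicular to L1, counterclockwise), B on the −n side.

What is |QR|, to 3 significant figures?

27.1

The slot axis is L1's direction at -24.2°, so u = (cos -24.2°, sin -24.2°) = (0.912, -0.410) and n = (−sin -24.2°, cos -24.2°) = (0.410, 0.912). Q is at the origin and F lies 25.3 along u from Q, so F = 25.3·u = (23.1, -10.4). Tangency of A1 to both parallel lines with radius 9.6 puts G and B at Q ± 9.6·n: G = (3.94, 8.76), B = (-3.94, -8.76). Equal radii place R and U the same way about F: R = F + 9.6·n = (27.0, -1.61), U = F − 9.6·n = (19.1, -19.1). Then |QR| = |R − Q| = 27.1.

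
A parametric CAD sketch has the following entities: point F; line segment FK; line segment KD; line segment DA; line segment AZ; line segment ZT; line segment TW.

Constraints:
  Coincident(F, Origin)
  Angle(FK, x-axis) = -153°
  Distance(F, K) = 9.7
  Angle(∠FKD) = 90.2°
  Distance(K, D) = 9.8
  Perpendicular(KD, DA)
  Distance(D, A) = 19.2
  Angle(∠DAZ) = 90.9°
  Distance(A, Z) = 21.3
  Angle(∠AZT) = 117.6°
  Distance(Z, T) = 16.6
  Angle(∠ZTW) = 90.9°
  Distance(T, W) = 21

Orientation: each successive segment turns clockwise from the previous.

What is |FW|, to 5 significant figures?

15.102

∠AZT = 117.6° gives ZT at -124.30° from the x-axis; with |ZT| = 16.6, T = (4.6325, -19.414). ∠ZTW = 90.9° gives TW at 146.60° from the x-axis; with |TW| = 21.0, W = (-12.899, -7.8536). Then |FW| = |W − F| = 15.102.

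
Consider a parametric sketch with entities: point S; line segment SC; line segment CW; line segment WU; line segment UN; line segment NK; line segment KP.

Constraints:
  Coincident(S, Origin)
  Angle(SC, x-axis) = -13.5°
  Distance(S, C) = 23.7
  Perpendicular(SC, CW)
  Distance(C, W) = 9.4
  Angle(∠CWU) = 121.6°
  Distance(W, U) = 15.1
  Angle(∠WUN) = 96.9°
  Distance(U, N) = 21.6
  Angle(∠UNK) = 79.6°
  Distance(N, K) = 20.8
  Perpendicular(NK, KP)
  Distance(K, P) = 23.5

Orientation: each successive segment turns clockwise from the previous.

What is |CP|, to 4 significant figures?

11.76

S is at the origin; SC runs at -13.5° with length 23.7, so C = (23.05, -5.533). The perpendicularity gives CW at right angles to SC, so CW runs at -103.5°; with |CW| = 9.4, W = (20.85, -14.67). ∠CWU = 121.6° gives WU at -161.9° from the x-axis; with |WU| = 15.1, U = (6.498, -19.36). ∠WUN = 96.9° gives UN at 115.0° from the x-axis; with |UN| = 21.6, N = (-2.631, 0.2121). ∠UNK = 79.6° gives NK at 14.60° from the x-axis; with |NK| = 20.8, K = (17.50, 5.455). The perpendicularity gives KP at right angles to NK, so KP runs at -75.40°; with |KP| = 23.5, P = (23.42, -17.29). Then |CP| = |P − C| = 11.76.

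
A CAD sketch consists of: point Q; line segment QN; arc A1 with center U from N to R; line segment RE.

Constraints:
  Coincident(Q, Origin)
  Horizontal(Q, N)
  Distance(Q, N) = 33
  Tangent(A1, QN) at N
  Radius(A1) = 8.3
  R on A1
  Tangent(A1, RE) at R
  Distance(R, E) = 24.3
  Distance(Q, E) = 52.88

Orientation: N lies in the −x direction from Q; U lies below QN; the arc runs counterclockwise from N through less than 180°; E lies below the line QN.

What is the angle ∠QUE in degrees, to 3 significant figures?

124°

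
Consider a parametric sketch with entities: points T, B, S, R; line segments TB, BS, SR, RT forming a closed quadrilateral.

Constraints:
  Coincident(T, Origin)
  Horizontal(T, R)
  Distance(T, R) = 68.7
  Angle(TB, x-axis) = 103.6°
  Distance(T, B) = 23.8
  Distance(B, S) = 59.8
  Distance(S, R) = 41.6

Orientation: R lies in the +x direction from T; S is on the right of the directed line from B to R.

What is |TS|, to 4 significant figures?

40.13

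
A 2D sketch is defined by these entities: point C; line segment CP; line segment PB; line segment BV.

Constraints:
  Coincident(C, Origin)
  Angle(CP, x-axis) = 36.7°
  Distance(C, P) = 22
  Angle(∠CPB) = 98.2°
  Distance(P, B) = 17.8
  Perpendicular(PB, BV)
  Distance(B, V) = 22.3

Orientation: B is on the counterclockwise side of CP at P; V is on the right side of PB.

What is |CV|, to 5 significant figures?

48.796

C is at the origin; CP runs at 36.7° with length 22.0, so P = 22.0·(cos 36.7°, sin 36.7°) = (17.639, 13.148). ∠CPB = 98.2°, so PB runs at 36.7° + (180° − 98.2°) = 118.50° from the x-axis; with |PB| = 17.8, B = P + 17.8·(cos 118.50°, sin 118.50°) = (9.1456, 28.791). The perpendicularity gives BV at right angles to PB; with |BV| = 22.3 on the right of PB, V = B + 22.3·(0.87882, 0.47716) = (28.743, 39.431). Then |CV| = |V − C| = 48.796.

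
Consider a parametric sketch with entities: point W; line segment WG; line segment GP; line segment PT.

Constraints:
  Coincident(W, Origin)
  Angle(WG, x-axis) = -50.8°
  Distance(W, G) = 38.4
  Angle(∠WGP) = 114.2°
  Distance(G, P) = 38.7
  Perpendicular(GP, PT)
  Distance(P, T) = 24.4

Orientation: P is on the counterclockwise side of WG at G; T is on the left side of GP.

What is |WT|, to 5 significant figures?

55.468

∠WGP = 114.2°, so GP runs at -50.8° + (180° − 114.2°) = 15.000° from the x-axis; with |GP| = 38.7, P = G + 38.7·(cos 15.000°, sin 15.000°) = (61.651, -19.742). GP is perpendicular to PT; with |PT| = 24.4 on the left of GP, T = P + 24.4·(-0.25882, 0.96593) = (55.336, 3.8270). Then |WT| = |T − W| = 55.468.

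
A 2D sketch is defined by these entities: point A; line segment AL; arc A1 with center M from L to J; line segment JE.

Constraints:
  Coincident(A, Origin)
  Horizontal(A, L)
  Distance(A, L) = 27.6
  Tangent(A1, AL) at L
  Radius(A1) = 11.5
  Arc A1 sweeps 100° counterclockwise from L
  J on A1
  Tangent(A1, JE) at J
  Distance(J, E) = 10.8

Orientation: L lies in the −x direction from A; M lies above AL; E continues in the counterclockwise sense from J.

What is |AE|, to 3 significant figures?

30.2

A is at the origin; A and L share the same y with |AL| = 27.6 and L on the −x side, so L = (-27.6, 0.00). Since A1 is tangent to AL there, ML ⟂ AL, so M = L + (0, 11.5) = (-27.6, 11.5). On A1, L sits at bearing -90° from M; a 100° counterclockwise sweep puts J at bearing 10°, so J = M + 11.5·(cos 10°, sin 10°) = (-16.3, 13.5). Tangency of A1 to JE means the radius MJ is perpendicular to JE, so JE runs along (−sin 10°, cos 10°); with |JE| = 10.8, E = (-18.2, 24.1). Then |AE| = |E − A| = 30.2.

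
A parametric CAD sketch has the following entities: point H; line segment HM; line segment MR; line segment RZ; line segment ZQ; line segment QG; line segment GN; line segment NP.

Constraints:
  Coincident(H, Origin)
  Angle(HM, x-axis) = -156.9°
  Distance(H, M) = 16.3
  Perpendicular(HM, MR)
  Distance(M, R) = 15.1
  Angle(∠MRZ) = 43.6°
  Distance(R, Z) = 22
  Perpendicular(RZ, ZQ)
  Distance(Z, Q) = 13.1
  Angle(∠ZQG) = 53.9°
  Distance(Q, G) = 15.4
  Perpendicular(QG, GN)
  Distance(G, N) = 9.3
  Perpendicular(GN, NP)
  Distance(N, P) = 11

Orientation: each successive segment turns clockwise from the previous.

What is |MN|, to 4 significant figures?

14.49

∠ZQG = 53.9° gives QG at 120.6° from the x-axis; with |QG| = 15.4, G = (-13.73, 0.01599). QG ⟂ GN, so GN runs at 30.60°; with |GN| = 9.3, N = (-5.728, 4.750). Then |MN| = |N − M| = 14.49.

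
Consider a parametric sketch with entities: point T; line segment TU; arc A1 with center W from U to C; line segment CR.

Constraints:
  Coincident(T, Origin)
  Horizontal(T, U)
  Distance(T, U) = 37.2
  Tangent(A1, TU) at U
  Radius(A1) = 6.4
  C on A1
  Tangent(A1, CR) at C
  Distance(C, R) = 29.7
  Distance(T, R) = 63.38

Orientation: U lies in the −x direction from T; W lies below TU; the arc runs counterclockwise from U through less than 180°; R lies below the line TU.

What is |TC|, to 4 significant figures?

43.17

Checks: T = (0.00, 0.00) ✓; |WU| = 6.400 ✓; |WC| = 6.400 ✓; ∠(WC, CR) = 90.00° ✓; |CR| = 29.70 ✓; |TR| = 63.38 ✓.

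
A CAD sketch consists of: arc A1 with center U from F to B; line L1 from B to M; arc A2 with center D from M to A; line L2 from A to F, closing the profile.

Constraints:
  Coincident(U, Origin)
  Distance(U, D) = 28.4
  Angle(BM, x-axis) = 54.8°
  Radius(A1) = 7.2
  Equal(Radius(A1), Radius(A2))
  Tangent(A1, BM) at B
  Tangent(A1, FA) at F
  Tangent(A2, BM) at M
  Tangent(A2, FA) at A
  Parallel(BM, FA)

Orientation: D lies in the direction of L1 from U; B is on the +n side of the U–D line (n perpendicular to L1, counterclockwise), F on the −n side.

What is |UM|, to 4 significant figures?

29.30

The slot axis is L1's direction at 54.8°, so u = (cos 54.8°, sin 54.8°) = (0.5764, 0.8171) and n = (−sin 54.8°, cos 54.8°) = (-0.8171, 0.5764). U is at the origin and D lies 28.4 along u from U, so D = 28.4·u = (16.37, 23.21). Tangency of A1 to both parallel lines with radius 7.2 puts B and F at U ± 7.2·n: B = (-5.883, 4.150), F = (5.883, -4.150). Equal radii place M and A the same way about D: M = D + 7.2·n = (10.49, 27.36), A = D − 7.2·n = (22.25, 19.06). Then |UM| = |M − U| = 29.30.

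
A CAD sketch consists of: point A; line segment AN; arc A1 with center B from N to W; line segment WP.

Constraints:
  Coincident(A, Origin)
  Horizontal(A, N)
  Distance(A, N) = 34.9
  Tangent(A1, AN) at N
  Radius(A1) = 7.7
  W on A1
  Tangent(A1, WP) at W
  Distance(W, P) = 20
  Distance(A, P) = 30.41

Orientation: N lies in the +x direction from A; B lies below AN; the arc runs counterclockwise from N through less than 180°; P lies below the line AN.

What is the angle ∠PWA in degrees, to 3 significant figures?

76.1°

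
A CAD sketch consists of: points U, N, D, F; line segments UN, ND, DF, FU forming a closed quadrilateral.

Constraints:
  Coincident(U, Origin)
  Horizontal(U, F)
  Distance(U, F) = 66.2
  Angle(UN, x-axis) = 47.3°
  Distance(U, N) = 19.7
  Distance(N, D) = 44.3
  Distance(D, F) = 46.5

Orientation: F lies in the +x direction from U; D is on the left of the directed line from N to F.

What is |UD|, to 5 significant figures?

63.871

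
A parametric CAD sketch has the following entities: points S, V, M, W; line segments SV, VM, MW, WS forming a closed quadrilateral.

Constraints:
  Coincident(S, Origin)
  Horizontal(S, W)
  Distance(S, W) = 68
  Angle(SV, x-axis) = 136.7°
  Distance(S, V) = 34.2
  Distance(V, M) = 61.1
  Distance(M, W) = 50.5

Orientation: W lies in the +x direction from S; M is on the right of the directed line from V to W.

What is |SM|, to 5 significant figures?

26.923

Checks: |VM| = 61.10 ✓; |MW| = 50.50 ✓.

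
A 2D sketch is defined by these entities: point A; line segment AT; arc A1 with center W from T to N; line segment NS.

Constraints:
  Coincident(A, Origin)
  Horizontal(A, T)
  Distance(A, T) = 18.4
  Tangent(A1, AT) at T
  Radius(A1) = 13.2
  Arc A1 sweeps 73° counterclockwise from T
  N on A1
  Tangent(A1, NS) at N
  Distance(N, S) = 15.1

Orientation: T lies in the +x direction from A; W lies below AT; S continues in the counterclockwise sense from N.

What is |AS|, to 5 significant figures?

23.820

A is at the origin; AT is horizontal with |AT| = 18.4 and T on the +x side, so T = (18.400, 0.0000). A1 meets AT tangentially, so WT is at right angles to AT, so W = T + (0, -13.2) = (18.400, -13.200). On A1, T sits at bearing 90° from W; a 73° counterclockwise sweep puts N at bearing 163°, so N = W + 13.2·(cos 163°, sin 163°) = (5.7768, -9.3407). Tangency of A1 to NS means the radius WN is perpendicular to NS, so NS runs along (−sin 163°, cos 163°); with |NS| = 15.1, S = (1.3620, -23.781). Then |AS| = |S − A| = 23.820.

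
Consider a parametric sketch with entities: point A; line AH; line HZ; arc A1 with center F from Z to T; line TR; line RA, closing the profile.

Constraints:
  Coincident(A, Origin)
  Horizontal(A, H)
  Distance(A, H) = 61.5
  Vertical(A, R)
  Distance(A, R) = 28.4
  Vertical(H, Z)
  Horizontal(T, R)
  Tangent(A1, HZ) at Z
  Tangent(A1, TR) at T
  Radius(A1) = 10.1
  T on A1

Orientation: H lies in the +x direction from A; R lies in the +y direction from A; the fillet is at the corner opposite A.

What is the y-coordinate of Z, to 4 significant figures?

18.30

The virtual corner opposite A is at (61.50, 28.40). The tangent condition forces FZ to be normal to HZ and A1 meets TR tangentially, so FT is at right angles to TR, with radius 10.1, so the center F sits 10.1 in from both sides at F = (51.40, 18.30). That places the tangent points at Z = (61.50, 18.30) on HZ and T = (51.40, 28.40) on TR. So Z.y = 18.30.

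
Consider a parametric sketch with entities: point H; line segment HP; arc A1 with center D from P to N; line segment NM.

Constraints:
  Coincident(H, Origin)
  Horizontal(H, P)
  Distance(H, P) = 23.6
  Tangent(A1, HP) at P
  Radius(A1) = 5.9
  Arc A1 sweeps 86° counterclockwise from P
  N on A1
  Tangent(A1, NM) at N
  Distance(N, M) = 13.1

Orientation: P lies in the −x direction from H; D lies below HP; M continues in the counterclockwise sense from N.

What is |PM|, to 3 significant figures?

19.8

On A1, P sits at bearing 90° from D; an 86° counterclockwise sweep puts N at bearing 176°, so N = D + 5.9·(cos 176°, sin 176°) = (-29.5, -5.49). Since A1 is tangent to NM there, DN ⟂ NM, so NM runs along (−sin 176°, cos 176°); with |NM| = 13.1, M = (-30.4, -18.6). Then |PM| = |M − P| = 19.8.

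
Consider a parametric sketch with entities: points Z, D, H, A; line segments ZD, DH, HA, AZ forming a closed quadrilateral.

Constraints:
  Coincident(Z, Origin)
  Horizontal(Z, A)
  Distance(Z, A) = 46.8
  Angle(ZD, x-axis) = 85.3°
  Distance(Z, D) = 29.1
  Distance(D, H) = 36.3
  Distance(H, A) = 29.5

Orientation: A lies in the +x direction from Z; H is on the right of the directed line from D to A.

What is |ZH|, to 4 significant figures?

18.01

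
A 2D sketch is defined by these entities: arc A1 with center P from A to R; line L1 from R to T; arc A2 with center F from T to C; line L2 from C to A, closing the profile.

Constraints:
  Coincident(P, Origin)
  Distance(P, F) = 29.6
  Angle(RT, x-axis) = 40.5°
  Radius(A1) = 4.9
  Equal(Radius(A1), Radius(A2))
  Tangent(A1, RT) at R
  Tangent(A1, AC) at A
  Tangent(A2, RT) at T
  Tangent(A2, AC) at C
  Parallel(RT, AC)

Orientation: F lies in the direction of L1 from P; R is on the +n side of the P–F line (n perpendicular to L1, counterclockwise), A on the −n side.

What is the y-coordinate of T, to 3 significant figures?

22.9

The slot axis is L1's direction at 40.5°, so u = (cos 40.5°, sin 40.5°) = (0.760, 0.649) and n = (−sin 40.5°, cos 40.5°) = (-0.649, 0.760). P is at the origin and F lies 29.6 along u from P, so F = 29.6·u = (22.5, 19.2). Tangency of A1 to both parallel lines with radius 4.9 puts R and A at P ± 4.9·n: R = (-3.18, 3.73), A = (3.18, -3.73). Equal radii place T and C the same way about F: T = F + 4.9·n = (19.3, 22.9), C = F − 4.9·n = (25.7, 15.5). So T.y = 22.9.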